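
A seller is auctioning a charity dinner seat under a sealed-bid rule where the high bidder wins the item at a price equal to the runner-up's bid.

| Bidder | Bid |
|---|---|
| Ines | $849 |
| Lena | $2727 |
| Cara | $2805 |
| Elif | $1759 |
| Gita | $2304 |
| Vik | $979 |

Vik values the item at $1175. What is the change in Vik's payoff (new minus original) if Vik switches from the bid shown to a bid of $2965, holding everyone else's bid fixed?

−$1630

The highest bid among the other bidders is $2805; Vik's bid doesn't change that.
Original bid $979: Vik is not highest (top rival bid is $2805); payoff $0.
Alternative bid $2965: Vik is highest, pays the top rival bid $2805; payoff $1175 − $2805 = −$1630.
Change in payoff = −$1630 − ($0) = −$1630.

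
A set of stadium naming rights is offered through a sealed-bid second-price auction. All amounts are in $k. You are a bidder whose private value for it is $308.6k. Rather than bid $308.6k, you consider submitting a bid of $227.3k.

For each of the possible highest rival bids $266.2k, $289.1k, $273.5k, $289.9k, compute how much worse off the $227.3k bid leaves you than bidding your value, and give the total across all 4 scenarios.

The deviation costs you only when the competing bid falls strictly between $227.3k and $308.6k; elsewhere both bids give the same outcome.
$266.2k: truthful payoff $42.4k, deviation payoff $0k → loss $42.4k.
$289.1k: truthful payoff $19.5k, deviation payoff $0k → loss $19.5k.
$273.5k: truthful payoff $35.1k, deviation payoff $0k → loss $35.1k.
$289.9k: truthful payoff $18.7k, deviation payoff $0k → loss $18.7k.
Total loss = $42.4k + $19.5k + $35.1k + $18.7k = $115.7k.

$115.7k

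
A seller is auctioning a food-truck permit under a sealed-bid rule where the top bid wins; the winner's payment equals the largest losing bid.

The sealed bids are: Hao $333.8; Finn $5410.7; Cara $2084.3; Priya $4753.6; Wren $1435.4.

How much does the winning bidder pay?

Highest bid: Finn at $5410.7, so Finn wins.
Second-highest bid: Priya at $4753.6 — that is the price the winner pays.

$4753.6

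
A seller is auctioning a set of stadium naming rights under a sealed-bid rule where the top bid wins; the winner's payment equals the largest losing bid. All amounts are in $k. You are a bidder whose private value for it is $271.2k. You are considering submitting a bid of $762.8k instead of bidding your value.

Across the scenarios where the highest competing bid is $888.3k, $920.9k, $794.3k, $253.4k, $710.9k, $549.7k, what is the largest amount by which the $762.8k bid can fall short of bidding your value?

$888.3k: same outcome either way → loss $0k.
$920.9k: same outcome either way → loss $0k.
$794.3k: same outcome either way → loss $0k.
$253.4k: same outcome either way → loss $0k.
$710.9k: truthful gives $0k, deviation gives −$439.7k → loss $439.7k.
$549.7k: truthful gives $0k, deviation gives −$278.5k → loss $278.5k.
Maximum loss: $439.7k.

$439.7k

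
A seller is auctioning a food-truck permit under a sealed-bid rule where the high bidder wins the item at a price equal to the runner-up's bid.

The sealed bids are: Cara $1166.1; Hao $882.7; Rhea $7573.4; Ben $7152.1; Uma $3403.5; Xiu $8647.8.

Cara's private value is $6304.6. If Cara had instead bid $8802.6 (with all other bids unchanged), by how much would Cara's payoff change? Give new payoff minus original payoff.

−$2343.2

The highest bid among the other bidders is $8647.8; Cara's bid doesn't change that.
Original bid $1166.1: Cara is not highest (top rival bid is $8647.8); payoff $0.
Alternative bid $8802.6: Cara is highest, pays the top rival bid $8647.8; payoff $6304.6 − $8647.8 = −$2343.2.
Change in payoff = −$2343.2 − ($0) = −$2343.2.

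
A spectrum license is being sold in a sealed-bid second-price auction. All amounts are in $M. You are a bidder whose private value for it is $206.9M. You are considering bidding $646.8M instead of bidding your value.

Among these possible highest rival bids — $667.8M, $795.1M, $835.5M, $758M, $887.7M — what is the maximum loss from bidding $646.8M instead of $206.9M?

$0M

$667.8M: same outcome either way → loss $0M.
$795.1M: same outcome either way → loss $0M.
$835.5M: same outcome either way → loss $0M.
$758M: same outcome either way → loss $0M.
$887.7M: same outcome either way → loss $0M.
Maximum loss: $0M.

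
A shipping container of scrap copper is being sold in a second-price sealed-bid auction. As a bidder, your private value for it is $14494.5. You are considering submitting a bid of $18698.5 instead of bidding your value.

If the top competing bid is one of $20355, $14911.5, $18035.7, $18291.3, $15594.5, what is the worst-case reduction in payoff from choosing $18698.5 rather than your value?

$20355: same outcome either way → loss $0.
$14911.5: truthful gives $0, deviation gives −$417 → loss $417.
$18035.7: truthful gives $0, deviation gives −$3541.2 → loss $3541.2.
$18291.3: truthful gives $0, deviation gives −$3796.8 → loss $3796.8.
$15594.5: truthful gives $0, deviation gives −$1100 → loss $1100.
Maximum loss: $3796.8.

$3796.8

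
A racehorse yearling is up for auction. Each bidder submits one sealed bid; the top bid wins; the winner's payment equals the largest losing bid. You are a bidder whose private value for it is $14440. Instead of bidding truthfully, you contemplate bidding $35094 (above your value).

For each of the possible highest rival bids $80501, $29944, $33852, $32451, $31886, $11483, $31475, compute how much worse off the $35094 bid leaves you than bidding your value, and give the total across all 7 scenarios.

$87408

The deviation costs you only when the competing bid falls strictly between $14440 and $35094; elsewhere both bids give the same outcome.
$80501: outcomes coincide → loss $0.
$29944: truthful payoff $0, deviation payoff −$15504 → loss $15504.
$33852: truthful payoff $0, deviation payoff −$19412 → loss $19412.
$32451: truthful payoff $0, deviation payoff −$18011 → loss $18011.
$31886: truthful payoff $0, deviation payoff −$17446 → loss $17446.
$11483: outcomes coincide → loss $0.
$31475: truthful payoff $0, deviation payoff −$17035 → loss $17035.
Total loss = $15504 + $19412 + $18011 + $17446 + $17035 = $87408.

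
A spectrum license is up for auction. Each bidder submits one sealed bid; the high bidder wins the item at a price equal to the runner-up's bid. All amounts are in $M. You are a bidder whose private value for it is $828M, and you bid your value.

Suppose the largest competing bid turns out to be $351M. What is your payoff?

$477M

Your bid $828M exceeds the highest competing bid $351M, so you win.
In a second-price auction the winner pays the second-highest bid, $351M.
Payoff = value − price = $828M − $351M = $477M.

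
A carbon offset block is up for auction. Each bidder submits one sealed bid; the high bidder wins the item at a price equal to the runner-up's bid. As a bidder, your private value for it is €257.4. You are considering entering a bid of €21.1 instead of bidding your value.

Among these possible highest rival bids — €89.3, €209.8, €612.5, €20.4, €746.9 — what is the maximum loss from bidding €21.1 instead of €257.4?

€168.1

€89.3: truthful gives €168.1, deviation gives €0 → loss €168.1.
€209.8: truthful gives €47.6, deviation gives €0 → loss €47.6.
€612.5: same outcome either way → loss €0.
€20.4: same outcome either way → loss €0.
€746.9: same outcome either way → loss €0.
Maximum loss: €168.1.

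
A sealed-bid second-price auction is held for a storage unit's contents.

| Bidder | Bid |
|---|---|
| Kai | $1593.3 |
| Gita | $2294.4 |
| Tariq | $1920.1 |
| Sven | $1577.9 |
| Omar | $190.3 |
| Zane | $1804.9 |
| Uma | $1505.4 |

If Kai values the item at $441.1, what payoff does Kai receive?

Highest bid: Gita at $2294.4, so Gita wins.
Second-highest bid: Tariq at $1920.1 — that is the price the winner pays.
Kai did not win, so Kai pays nothing and receives nothing: payoff $0.

$0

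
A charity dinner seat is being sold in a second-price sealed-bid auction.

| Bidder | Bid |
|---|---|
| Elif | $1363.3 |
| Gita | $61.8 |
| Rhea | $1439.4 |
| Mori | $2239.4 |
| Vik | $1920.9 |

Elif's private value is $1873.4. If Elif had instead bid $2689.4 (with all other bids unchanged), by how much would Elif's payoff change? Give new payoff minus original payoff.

The highest bid among the other bidders is $2239.4; Elif's bid doesn't change that.
Original bid $1363.3: Elif is not highest (top rival bid is $2239.4); payoff $0.
Alternative bid $2689.4: Elif is highest, pays the top rival bid $2239.4; payoff $1873.4 − $2239.4 = −$366.
Change in payoff = −$366 − ($0) = −$366.

−$366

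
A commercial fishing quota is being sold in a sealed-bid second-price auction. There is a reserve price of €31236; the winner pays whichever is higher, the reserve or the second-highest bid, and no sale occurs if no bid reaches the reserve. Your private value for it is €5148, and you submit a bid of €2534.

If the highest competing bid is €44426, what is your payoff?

Your bid €2534 is below the highest competing bid €44426, so you lose. Payoff €0.

€0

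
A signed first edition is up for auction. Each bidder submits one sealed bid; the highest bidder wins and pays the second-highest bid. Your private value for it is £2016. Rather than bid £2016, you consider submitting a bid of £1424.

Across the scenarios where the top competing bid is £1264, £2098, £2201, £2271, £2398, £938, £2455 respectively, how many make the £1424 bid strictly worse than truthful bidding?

The deviation hurts exactly when the highest competing bid lies strictly between £1424 and £2016 — underbidding then forfeits a profitable win.
£1264: below both → same outcome either way.
£2098: above both → same outcome either way.
£2201: above both → same outcome either way.
£2271: above both → same outcome either way.
£2398: above both → same outcome either way.
£938: below both → same outcome either way.
£2455: above both → same outcome either way.
Count: 0.

0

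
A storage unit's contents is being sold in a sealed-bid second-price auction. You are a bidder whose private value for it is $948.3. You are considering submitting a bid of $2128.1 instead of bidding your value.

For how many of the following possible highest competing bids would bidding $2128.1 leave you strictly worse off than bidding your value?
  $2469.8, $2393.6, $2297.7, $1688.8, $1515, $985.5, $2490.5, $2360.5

3

The deviation hurts exactly when the highest competing bid lies strictly between $948.3 and $2128.1 — overbidding then wins at a price above your value.
$2469.8: above both → same outcome either way.
$2393.6: above both → same outcome either way.
$2297.7: above both → same outcome either way.
$1688.8: inside the interval → strictly worse (loss $740.5).
$1515: inside the interval → strictly worse (loss $566.7).
$985.5: inside the interval → strictly worse (loss $37.2).
$2490.5: above both → same outcome either way.
$2360.5: above both → same outcome either way.
Count: 3.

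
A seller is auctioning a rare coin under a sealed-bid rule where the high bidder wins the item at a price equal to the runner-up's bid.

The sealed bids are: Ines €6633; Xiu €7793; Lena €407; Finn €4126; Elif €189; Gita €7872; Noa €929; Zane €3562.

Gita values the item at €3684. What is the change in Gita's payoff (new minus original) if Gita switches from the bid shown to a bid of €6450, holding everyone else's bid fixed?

€4109

The highest bid among the other bidders is €7793; Gita's bid doesn't change that.
Original bid €7872: Gita is highest, pays the top rival bid €7793; payoff €3684 − €7793 = −€4109.
Alternative bid €6450: Gita is not highest (top rival bid is €7793); payoff €0.
Change in payoff = €0 − (−€4109) = €4109.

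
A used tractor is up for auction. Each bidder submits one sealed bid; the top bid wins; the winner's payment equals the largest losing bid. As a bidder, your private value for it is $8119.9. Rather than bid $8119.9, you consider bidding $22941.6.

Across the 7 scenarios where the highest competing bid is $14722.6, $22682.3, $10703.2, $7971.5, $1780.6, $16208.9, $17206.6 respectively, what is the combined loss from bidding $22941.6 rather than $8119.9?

$40924.1

The deviation costs you only when the competing bid falls strictly between $8119.9 and $22941.6; elsewhere both bids give the same outcome.
$14722.6: truthful payoff $0, deviation payoff −$6602.7 → loss $6602.7.
$22682.3: truthful payoff $0, deviation payoff −$14562.4 → loss $14562.4.
$10703.2: truthful payoff $0, deviation payoff −$2583.3 → loss $2583.3.
$7971.5: outcomes coincide → loss $0.
$1780.6: outcomes coincide → loss $0.
$16208.9: truthful payoff $0, deviation payoff −$8089 → loss $8089.
$17206.6: truthful payoff $0, deviation payoff −$9086.7 → loss $9086.7.
Total loss = $6602.7 + $14562.4 + $2583.3 + $8089 + $9086.7 = $40924.1.
In a second-price auction your bid sets only whether you win, not what you pay, so bidding your true value is weakly dominant.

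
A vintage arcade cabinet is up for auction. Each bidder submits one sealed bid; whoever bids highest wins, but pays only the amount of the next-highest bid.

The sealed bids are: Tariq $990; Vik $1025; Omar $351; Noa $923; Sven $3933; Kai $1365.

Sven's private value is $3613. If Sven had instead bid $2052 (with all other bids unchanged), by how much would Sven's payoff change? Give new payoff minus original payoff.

$0

The highest bid among the other bidders is $1365; Sven's bid doesn't change that.
Original bid $3933: Sven is highest, pays the top rival bid $1365; payoff $3613 − $1365 = $2248.
Alternative bid $2052: Sven is highest, pays the top rival bid $1365; payoff $3613 − $1365 = $2248.
Change in payoff = $2248 − ($2248) = $0.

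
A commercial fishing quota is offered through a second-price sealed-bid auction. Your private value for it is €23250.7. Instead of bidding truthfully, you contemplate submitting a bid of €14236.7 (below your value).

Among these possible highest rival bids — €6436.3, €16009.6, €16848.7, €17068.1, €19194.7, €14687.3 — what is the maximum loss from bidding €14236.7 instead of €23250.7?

€6436.3: same outcome either way → loss €0.
€16009.6: truthful gives €7241.1, deviation gives €0 → loss €7241.1.
€16848.7: truthful gives €6402, deviation gives €0 → loss €6402.
€17068.1: truthful gives €6182.6, deviation gives €0 → loss €6182.6.
€19194.7: truthful gives €4056, deviation gives €0 → loss €4056.
€14687.3: truthful gives €8563.4, deviation gives €0 → loss €8563.4.
Maximum loss: €8563.4.

€8563.4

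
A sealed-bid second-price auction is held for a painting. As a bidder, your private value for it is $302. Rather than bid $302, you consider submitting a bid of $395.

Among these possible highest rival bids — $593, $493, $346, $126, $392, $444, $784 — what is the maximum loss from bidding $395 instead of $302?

$593: same outcome either way → loss $0.
$493: same outcome either way → loss $0.
$346: truthful gives $0, deviation gives −$44 → loss $44.
$126: same outcome either way → loss $0.
$392: truthful gives $0, deviation gives −$90 → loss $90.
$444: same outcome either way → loss $0.
$784: same outcome either way → loss $0.
Maximum loss: $90.

$90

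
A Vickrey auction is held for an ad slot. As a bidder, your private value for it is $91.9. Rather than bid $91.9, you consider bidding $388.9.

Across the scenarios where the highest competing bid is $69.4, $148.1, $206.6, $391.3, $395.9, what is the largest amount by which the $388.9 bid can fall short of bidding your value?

$114.7

$69.4: same outcome either way → loss $0.
$148.1: truthful gives $0, deviation gives −$56.2 → loss $56.2.
$206.6: truthful gives $0, deviation gives −$114.7 → loss $114.7.
$391.3: same outcome either way → loss $0.
$395.9: same outcome either way → loss $0.
Maximum loss: $114.7.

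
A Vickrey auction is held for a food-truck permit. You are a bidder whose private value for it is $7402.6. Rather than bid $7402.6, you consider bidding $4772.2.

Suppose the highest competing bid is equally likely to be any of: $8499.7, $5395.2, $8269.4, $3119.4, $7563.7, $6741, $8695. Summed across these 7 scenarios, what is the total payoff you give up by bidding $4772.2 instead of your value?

$2669

The deviation costs you only when the competing bid falls strictly between $4772.2 and $7402.6; elsewhere both bids give the same outcome.
$8499.7: outcomes coincide → loss $0.
$5395.2: truthful payoff $2007.4, deviation payoff $0 → loss $2007.4.
$8269.4: outcomes coincide → loss $0.
$3119.4: outcomes coincide → loss $0.
$7563.7: outcomes coincide → loss $0.
$6741: truthful payoff $661.6, deviation payoff $0 → loss $661.6.
$8695: outcomes coincide → loss $0.
Total loss = $2007.4 + $661.6 = $2669.
In a second-price auction your bid sets only whether you win, not what you pay, so bidding your true value is weakly dominant.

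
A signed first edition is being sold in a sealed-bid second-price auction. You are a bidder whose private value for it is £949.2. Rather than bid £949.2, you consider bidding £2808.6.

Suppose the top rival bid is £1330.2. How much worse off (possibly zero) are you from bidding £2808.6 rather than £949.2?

£381

Bidding your value £949.2: you lose (since £949.2 < £1330.2). Payoff £0.
Bidding £2808.6: you win and pay £1330.2. Payoff £949.2 − £1330.2 = −£381.
The competing bid £1330.2 lies between your value and your inflated bid, so overbidding wins an item priced above your value.
Loss from deviating = £0 − (−£381) = £381.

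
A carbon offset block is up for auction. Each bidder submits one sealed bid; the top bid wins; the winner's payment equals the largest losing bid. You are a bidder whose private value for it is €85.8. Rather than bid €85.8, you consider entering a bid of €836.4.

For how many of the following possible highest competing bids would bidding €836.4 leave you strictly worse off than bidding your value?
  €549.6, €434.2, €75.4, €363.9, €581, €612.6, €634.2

6

The deviation hurts exactly when the highest competing bid lies strictly between €85.8 and €836.4 — overbidding then wins at a price above your value.
€549.6: inside the interval → strictly worse (loss €463.8).
€434.2: inside the interval → strictly worse (loss €348.4).
€75.4: below both → same outcome either way.
€363.9: inside the interval → strictly worse (loss €278.1).
€581: inside the interval → strictly worse (loss €495.2).
€612.6: inside the interval → strictly worse (loss €526.8).
€634.2: inside the interval → strictly worse (loss €548.4).
Count: 6.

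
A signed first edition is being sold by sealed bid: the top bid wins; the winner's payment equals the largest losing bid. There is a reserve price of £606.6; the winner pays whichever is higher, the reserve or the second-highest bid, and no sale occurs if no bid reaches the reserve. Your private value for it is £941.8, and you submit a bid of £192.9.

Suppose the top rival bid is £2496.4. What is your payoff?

Your bid £192.9 is below the highest competing bid £2496.4, so you lose. Payoff £0.

£0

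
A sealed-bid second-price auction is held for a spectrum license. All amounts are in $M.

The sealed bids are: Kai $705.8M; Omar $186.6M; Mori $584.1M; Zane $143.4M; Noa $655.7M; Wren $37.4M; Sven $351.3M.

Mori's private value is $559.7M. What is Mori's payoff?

$0M

Highest bid: Kai at $705.8M, so Kai wins.
Second-highest bid: Noa at $655.7M — that is the price the winner pays.
Mori did not win, so Mori pays nothing and receives nothing: payoff $0M.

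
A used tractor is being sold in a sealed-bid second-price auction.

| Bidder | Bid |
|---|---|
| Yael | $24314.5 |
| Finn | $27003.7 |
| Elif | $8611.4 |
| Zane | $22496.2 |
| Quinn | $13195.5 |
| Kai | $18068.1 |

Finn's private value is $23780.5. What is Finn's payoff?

−$534

Highest bid: Finn at $27003.7, so Finn wins.
Second-highest bid: Yael at $24314.5 — that is the price the winner pays.
Finn's payoff = value − price = $23780.5 − $24314.5 = −$534.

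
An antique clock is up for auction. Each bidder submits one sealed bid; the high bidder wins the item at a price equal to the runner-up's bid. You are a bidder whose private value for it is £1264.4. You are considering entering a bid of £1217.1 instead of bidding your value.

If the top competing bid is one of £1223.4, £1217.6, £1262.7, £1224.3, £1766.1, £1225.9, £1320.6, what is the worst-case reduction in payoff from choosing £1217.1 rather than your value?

£46.8

£1223.4: truthful gives £41, deviation gives £0 → loss £41.
£1217.6: truthful gives £46.8, deviation gives £0 → loss £46.8.
£1262.7: truthful gives £1.7, deviation gives £0 → loss £1.7.
£1224.3: truthful gives £40.1, deviation gives £0 → loss £40.1.
£1766.1: same outcome either way → loss £0.
£1225.9: truthful gives £38.5, deviation gives £0 → loss £38.5.
£1320.6: same outcome either way → loss £0.
Maximum loss: £46.8.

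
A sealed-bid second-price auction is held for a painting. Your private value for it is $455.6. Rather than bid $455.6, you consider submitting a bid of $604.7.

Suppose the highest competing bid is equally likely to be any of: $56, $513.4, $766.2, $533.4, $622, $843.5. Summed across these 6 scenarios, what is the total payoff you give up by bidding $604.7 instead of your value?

$135.6

The deviation costs you only when the competing bid falls strictly between $455.6 and $604.7; elsewhere both bids give the same outcome.
$56: outcomes coincide → loss $0.
$513.4: truthful payoff $0, deviation payoff −$57.8 → loss $57.8.
$766.2: outcomes coincide → loss $0.
$533.4: truthful payoff $0, deviation payoff −$77.8 → loss $77.8.
$622: outcomes coincide → loss $0.
$843.5: outcomes coincide → loss $0.
Total loss = $57.8 + $77.8 = $135.6.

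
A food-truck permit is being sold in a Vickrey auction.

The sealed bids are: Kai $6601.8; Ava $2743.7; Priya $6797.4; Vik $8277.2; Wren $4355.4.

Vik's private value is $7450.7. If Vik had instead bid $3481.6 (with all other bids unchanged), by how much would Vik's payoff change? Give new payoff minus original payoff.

The highest bid among the other bidders is $6797.4; Vik's bid doesn't change that.
Original bid $8277.2: Vik is highest, pays the top rival bid $6797.4; payoff $7450.7 − $6797.4 = $653.3.
Alternative bid $3481.6: Vik is not highest (top rival bid is $6797.4); payoff $0.
Change in payoff = $0 − ($653.3) = −$653.3.

−$653.3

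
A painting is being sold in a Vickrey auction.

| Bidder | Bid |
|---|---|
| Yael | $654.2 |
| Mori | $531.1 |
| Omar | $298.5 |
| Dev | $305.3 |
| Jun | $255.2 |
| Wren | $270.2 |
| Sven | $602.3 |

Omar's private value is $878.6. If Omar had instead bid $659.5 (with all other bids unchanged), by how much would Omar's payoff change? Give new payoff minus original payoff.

The highest bid among the other bidders is $654.2; Omar's bid doesn't change that.
Original bid $298.5: Omar is not highest (top rival bid is $654.2); payoff $0.
Alternative bid $659.5: Omar is highest, pays the top rival bid $654.2; payoff $878.6 − $654.2 = $224.4.
Change in payoff = $224.4 − ($0) = $224.4.

$224.4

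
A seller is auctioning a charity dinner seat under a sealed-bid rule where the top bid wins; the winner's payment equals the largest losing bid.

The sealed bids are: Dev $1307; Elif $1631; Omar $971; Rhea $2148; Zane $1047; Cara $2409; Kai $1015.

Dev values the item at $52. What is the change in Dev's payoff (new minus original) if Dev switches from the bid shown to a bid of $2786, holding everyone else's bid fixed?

The highest bid among the other bidders is $2409; Dev's bid doesn't change that.
Original bid $1307: Dev is not highest (top rival bid is $2409); payoff $0.
Alternative bid $2786: Dev is highest, pays the top rival bid $2409; payoff $52 − $2409 = −$2357.
Change in payoff = −$2357 − ($0) = −$2357.

−$2357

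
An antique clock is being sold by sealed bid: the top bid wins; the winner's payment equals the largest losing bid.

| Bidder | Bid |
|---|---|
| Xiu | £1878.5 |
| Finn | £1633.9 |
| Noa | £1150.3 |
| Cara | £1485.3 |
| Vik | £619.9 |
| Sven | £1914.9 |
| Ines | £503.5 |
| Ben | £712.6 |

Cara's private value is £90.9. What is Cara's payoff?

£0

Highest bid: Sven at £1914.9, so Sven wins.
Second-highest bid: Xiu at £1878.5 — that is the price the winner pays.
Cara did not win, so Cara pays nothing and receives nothing: payoff £0.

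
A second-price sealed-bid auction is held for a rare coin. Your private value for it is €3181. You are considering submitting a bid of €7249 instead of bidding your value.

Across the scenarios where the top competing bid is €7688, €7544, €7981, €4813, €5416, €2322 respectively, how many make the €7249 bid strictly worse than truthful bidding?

2

The deviation hurts exactly when the highest competing bid lies strictly between €3181 and €7249 — overbidding then wins at a price above your value.
€7688: above both → same outcome either way.
€7544: above both → same outcome either way.
€7981: above both → same outcome either way.
€4813: inside the interval → strictly worse (loss €1632).
€5416: inside the interval → strictly worse (loss €2235).
€2322: below both → same outcome either way.
Count: 2.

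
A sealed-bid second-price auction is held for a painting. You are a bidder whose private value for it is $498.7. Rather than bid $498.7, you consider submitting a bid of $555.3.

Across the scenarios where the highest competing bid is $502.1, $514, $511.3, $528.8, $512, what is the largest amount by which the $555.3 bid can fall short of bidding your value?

$30.1

$502.1: truthful gives $0, deviation gives −$3.4 → loss $3.4.
$514: truthful gives $0, deviation gives −$15.3 → loss $15.3.
$511.3: truthful gives $0, deviation gives −$12.6 → loss $12.6.
$528.8: truthful gives $0, deviation gives −$30.1 → loss $30.1.
$512: truthful gives $0, deviation gives −$13.3 → loss $13.3.
Maximum loss: $30.1.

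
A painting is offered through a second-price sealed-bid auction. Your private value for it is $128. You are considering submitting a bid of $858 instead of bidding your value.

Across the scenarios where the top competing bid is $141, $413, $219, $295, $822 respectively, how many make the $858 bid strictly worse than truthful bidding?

5

The deviation hurts exactly when the highest competing bid lies strictly between $128 and $858 — overbidding then wins at a price above your value.
$141: inside the interval → strictly worse (loss $13).
$413: inside the interval → strictly worse (loss $285).
$219: inside the interval → strictly worse (loss $91).
$295: inside the interval → strictly worse (loss $167).
$822: inside the interval → strictly worse (loss $694).
Count: 5.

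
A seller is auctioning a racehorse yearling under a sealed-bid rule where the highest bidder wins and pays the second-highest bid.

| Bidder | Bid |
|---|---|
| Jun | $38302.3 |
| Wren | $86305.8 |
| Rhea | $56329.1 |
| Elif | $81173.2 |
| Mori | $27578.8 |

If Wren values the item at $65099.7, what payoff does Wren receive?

−$16073.5

Highest bid: Wren at $86305.8, so Wren wins.
Second-highest bid: Elif at $81173.2 — that is the price the winner pays.
Wren's payoff = value − price = $65099.7 − $81173.2 = −$16073.5.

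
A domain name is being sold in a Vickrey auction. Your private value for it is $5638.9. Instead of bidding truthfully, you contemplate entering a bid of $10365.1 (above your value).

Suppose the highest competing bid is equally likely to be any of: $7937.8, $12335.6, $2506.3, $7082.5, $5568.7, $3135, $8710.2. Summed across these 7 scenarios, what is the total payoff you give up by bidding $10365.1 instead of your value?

The deviation costs you only when the competing bid falls strictly between $5638.9 and $10365.1; elsewhere both bids give the same outcome.
$7937.8: truthful payoff $0, deviation payoff −$2298.9 → loss $2298.9.
$12335.6: outcomes coincide → loss $0.
$2506.3: outcomes coincide → loss $0.
$7082.5: truthful payoff $0, deviation payoff −$1443.6 → loss $1443.6.
$5568.7: outcomes coincide → loss $0.
$3135: outcomes coincide → loss $0.
$8710.2: truthful payoff $0, deviation payoff −$3071.3 → loss $3071.3.
Total loss = $2298.9 + $1443.6 + $3071.3 = $6813.8.

$6813.8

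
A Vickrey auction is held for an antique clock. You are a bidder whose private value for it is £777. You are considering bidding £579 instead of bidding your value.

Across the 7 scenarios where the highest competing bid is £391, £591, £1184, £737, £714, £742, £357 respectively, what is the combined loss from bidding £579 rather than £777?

£324

The deviation costs you only when the competing bid falls strictly between £579 and £777; elsewhere both bids give the same outcome.
£391: outcomes coincide → loss £0.
£591: truthful payoff £186, deviation payoff £0 → loss £186.
£1184: outcomes coincide → loss £0.
£737: truthful payoff £40, deviation payoff £0 → loss £40.
£714: truthful payoff £63, deviation payoff £0 → loss £63.
£742: truthful payoff £35, deviation payoff £0 → loss £35.
£357: outcomes coincide → loss £0.
Total loss = £186 + £40 + £63 + £35 = £324.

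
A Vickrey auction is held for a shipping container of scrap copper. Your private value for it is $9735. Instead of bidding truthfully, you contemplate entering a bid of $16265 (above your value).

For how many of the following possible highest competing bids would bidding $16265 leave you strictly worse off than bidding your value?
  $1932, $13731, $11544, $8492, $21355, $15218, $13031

4

The deviation hurts exactly when the highest competing bid lies strictly between $9735 and $16265 — overbidding then wins at a price above your value.
$1932: below both → same outcome either way.
$13731: inside the interval → strictly worse (loss $3996).
$11544: inside the interval → strictly worse (loss $1809).
$8492: below both → same outcome either way.
$21355: above both → same outcome either way.
$15218: inside the interval → strictly worse (loss $5483).
$13031: inside the interval → strictly worse (loss $3296).
Count: 4.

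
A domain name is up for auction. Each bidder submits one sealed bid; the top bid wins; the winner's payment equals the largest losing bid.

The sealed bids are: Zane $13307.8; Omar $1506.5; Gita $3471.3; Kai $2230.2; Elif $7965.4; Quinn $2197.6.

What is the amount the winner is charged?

Highest bid: Zane at $13307.8, so Zane wins.
Second-highest bid: Elif at $7965.4 — that is the price the winner pays.

$7965.4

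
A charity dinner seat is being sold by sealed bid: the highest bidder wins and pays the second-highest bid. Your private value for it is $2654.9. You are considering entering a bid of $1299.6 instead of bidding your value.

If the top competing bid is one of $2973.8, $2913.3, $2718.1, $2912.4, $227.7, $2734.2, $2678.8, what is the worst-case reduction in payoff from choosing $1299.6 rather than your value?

$0

$2973.8: same outcome either way → loss $0.
$2913.3: same outcome either way → loss $0.
$2718.1: same outcome either way → loss $0.
$2912.4: same outcome either way → loss $0.
$227.7: same outcome either way → loss $0.
$2734.2: same outcome either way → loss $0.
$2678.8: same outcome either way → loss $0.
Maximum loss: $0.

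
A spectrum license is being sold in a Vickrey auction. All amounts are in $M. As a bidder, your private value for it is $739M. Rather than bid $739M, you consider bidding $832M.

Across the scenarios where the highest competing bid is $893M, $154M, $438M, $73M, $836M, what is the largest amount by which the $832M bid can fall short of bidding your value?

$893M: same outcome either way → loss $0M.
$154M: same outcome either way → loss $0M.
$438M: same outcome either way → loss $0M.
$73M: same outcome either way → loss $0M.
$836M: same outcome either way → loss $0M.
Maximum loss: $0M.

$0M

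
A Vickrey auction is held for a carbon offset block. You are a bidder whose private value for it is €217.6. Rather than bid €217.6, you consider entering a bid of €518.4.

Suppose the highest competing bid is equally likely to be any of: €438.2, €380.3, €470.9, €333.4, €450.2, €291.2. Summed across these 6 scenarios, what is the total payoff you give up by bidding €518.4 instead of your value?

€1058.6

The deviation costs you only when the competing bid falls strictly between €217.6 and €518.4; elsewhere both bids give the same outcome.
€438.2: truthful payoff €0, deviation payoff −€220.6 → loss €220.6.
€380.3: truthful payoff €0, deviation payoff −€162.7 → loss €162.7.
€470.9: truthful payoff €0, deviation payoff −€253.3 → loss €253.3.
€333.4: truthful payoff €0, deviation payoff −€115.8 → loss €115.8.
€450.2: truthful payoff €0, deviation payoff −€232.6 → loss €232.6.
€291.2: truthful payoff €0, deviation payoff −€73.6 → loss €73.6.
Total loss = €220.6 + €162.7 + €253.3 + €115.8 + €232.6 + €73.6 = €1058.6.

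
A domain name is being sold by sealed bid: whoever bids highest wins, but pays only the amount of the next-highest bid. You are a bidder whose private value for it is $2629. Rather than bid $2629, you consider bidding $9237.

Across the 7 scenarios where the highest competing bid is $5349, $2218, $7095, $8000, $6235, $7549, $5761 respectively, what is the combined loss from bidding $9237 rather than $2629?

The deviation costs you only when the competing bid falls strictly between $2629 and $9237; elsewhere both bids give the same outcome.
$5349: truthful payoff $0, deviation payoff −$2720 → loss $2720.
$2218: outcomes coincide → loss $0.
$7095: truthful payoff $0, deviation payoff −$4466 → loss $4466.
$8000: truthful payoff $0, deviation payoff −$5371 → loss $5371.
$6235: truthful payoff $0, deviation payoff −$3606 → loss $3606.
$7549: truthful payoff $0, deviation payoff −$4920 → loss $4920.
$5761: truthful payoff $0, deviation payoff −$3132 → loss $3132.
Total loss = $2720 + $4466 + $5371 + $3606 + $4920 + $3132 = $24215.

$24215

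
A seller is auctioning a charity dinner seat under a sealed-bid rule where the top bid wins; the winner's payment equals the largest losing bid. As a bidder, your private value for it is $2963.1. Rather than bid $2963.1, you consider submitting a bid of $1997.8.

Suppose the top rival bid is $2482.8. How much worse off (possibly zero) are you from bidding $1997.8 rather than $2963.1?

$480.3

Bidding your value $2963.1: you win (since $2963.1 > $2482.8) and pay $2482.8. Payoff $480.3.
Bidding $1997.8: you lose. Payoff $0.
The competing bid $2482.8 lies between your shaded bid and your value, so underbidding forfeits an item you could have won at a profitable price.
Loss from deviating = $480.3 − ($0) = $480.3.
In a second-price auction your bid sets only whether you win, not what you pay, so bidding your true value is weakly dominant.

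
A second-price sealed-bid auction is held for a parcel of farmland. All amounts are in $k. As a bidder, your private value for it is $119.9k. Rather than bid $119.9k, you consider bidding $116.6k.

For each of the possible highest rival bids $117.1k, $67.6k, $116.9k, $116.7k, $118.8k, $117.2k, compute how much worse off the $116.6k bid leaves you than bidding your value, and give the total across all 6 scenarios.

$12.8k

The deviation costs you only when the competing bid falls strictly between $116.6k and $119.9k; elsewhere both bids give the same outcome.
$117.1k: truthful payoff $2.8k, deviation payoff $0k → loss $2.8k.
$67.6k: outcomes coincide → loss $0k.
$116.9k: truthful payoff $3k, deviation payoff $0k → loss $3k.
$116.7k: truthful payoff $3.2k, deviation payoff $0k → loss $3.2k.
$118.8k: truthful payoff $1.1k, deviation payoff $0k → loss $1.1k.
$117.2k: truthful payoff $2.7k, deviation payoff $0k → loss $2.7k.
Total loss = $2.8k + $3k + $3.2k + $1.1k + $2.7k = $12.8k.
Truthful bidding weakly dominates here: raising your bid can only win items priced above your value, and lowering it can only forfeit items priced below.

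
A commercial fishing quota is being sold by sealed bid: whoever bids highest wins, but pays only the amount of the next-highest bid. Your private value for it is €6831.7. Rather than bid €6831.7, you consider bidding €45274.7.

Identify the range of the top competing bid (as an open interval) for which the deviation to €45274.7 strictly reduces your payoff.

If the competing bid is below €6831.7, both bids win at the same price — no difference.
If it is above €45274.7, both bids lose — no difference.
If it lies strictly between €6831.7 and €45274.7, bidding your value loses (payoff 0) while bidding €45274.7 wins at a price above your value (payoff negative).
So the deviation strictly hurts on the open interval (€6831.7, €45274.7).
In a second-price auction your bid sets only whether you win, not what you pay, so bidding your true value is weakly dominant.

(€6831.7, €45274.7)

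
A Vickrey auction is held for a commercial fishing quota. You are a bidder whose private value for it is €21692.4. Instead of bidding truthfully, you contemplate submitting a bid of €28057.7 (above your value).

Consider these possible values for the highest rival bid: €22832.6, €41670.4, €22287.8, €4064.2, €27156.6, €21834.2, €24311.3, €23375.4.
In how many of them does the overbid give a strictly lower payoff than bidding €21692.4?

The deviation hurts exactly when the highest competing bid lies strictly between €21692.4 and €28057.7 — overbidding then wins at a price above your value.
€22832.6: inside the interval → strictly worse (loss €1140.2).
€41670.4: above both → same outcome either way.
€22287.8: inside the interval → strictly worse (loss €595.4).
€4064.2: below both → same outcome either way.
€27156.6: inside the interval → strictly worse (loss €5464.2).
€21834.2: inside the interval → strictly worse (loss €141.8).
€24311.3: inside the interval → strictly worse (loss €2618.9).
€23375.4: inside the interval → strictly worse (loss €1683).
Count: 6.

6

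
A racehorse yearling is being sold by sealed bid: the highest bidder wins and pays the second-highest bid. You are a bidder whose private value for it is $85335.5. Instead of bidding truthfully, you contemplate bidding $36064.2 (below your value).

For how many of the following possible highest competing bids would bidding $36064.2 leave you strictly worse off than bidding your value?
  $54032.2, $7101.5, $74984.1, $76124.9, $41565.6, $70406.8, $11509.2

5

The deviation hurts exactly when the highest competing bid lies strictly between $36064.2 and $85335.5 — underbidding then forfeits a profitable win.
$54032.2: inside the interval → strictly worse (loss $31303.3).
$7101.5: below both → same outcome either way.
$74984.1: inside the interval → strictly worse (loss $10351.4).
$76124.9: inside the interval → strictly worse (loss $9210.6).
$41565.6: inside the interval → strictly worse (loss $43769.9).
$70406.8: inside the interval → strictly worse (loss $14928.7).
$11509.2: below both → same outcome either way.
Count: 5.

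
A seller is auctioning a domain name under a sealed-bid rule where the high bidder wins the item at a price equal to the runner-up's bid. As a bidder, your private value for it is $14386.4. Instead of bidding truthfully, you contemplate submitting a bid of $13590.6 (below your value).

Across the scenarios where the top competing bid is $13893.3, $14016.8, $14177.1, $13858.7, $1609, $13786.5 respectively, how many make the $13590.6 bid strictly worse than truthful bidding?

The deviation hurts exactly when the highest competing bid lies strictly between $13590.6 and $14386.4 — underbidding then forfeits a profitable win.
$13893.3: inside the interval → strictly worse (loss $493.1).
$14016.8: inside the interval → strictly worse (loss $369.6).
$14177.1: inside the interval → strictly worse (loss $209.3).
$13858.7: inside the interval → strictly worse (loss $527.7).
$1609: below both → same outcome either way.
$13786.5: inside the interval → strictly worse (loss $599.9).
Count: 5.

5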